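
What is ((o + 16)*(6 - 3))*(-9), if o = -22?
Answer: 162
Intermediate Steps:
((o + 16)*(6 - 3))*(-9) = ((-22 + 16)*(6 - 3))*(-9) = -6*3*(-9) = -18*(-9) = 162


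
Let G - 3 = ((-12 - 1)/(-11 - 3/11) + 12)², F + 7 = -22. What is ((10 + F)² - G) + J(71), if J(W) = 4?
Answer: 2905951/15376 ≈ 188.99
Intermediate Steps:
F = -29 (F = -7 - 22 = -29)
G = 2706289/15376 (G = 3 + ((-12 - 1)/(-11 - 3/11) + 12)² = 3 + (-13/(-11 - 3*1/11) + 12)² = 3 + (-13/(-11 - 3/11) + 12)² = 3 + (-13/(-124/11) + 12)² = 3 + (-13*(-11/124) + 12)² = 3 + (143/124 + 12)² = 3 + (1631/124)² = 3 + 2660161/15376 = 2706289/15376 ≈ 176.01)
((10 + F)² - G) + J(71) = ((10 - 29)² - 1*2706289/15376) + 4 = ((-19)² - 2706289/15376) + 4 = (361 - 2706289/15376) + 4 = 2844447/15376 + 4 = 2905951/15376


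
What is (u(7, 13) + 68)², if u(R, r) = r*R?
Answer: 25281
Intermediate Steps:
u(R, r) = R*r
(u(7, 13) + 68)² = (7*13 + 68)² = (91 + 68)² = 159² = 25281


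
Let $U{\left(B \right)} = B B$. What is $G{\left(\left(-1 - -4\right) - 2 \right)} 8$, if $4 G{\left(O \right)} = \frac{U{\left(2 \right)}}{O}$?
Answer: $8$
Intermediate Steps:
$U{\left(B \right)} = B^{2}$
$G{\left(O \right)} = \frac{1}{O}$ ($G{\left(O \right)} = \frac{2^{2} \frac{1}{O}}{4} = \frac{4 \frac{1}{O}}{4} = \frac{1}{O}$)
$G{\left(\left(-1 - -4\right) - 2 \right)} 8 = \frac{1}{\left(-1 - -4\right) - 2} \cdot 8 = \frac{1}{\left(-1 + 4\right) - 2} \cdot 8 = \frac{1}{3 - 2} \cdot 8 = 1^{-1} \cdot 8 = 1 \cdot 8 = 8$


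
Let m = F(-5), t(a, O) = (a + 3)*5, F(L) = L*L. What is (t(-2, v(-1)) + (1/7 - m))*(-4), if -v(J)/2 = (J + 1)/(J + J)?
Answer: 556/7 ≈ 79.429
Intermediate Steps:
v(J) = -(1 + J)/J (v(J) = -2*(J + 1)/(J + J) = -2*(1 + J)/(2*J) = -2*(1 + J)*1/(2*J) = -(1 + J)/J)
F(L) = L²
t(a, O) = 15 + 5*a (t(a, O) = (3 + a)*5 = 15 + 5*a)
m = 25 (m = (-5)² = 25)
(t(-2, v(-1)) + (1/7 - m))*(-4) = ((15 + 5*(-2)) + (1/7 - 1*25))*(-4) = ((15 - 10) + (⅐ - 25))*(-4) = (5 - 174/7)*(-4) = -139/7*(-4) = 556/7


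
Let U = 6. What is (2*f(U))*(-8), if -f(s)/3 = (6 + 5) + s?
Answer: 816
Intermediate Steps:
f(s) = -33 - 3*s (f(s) = -3*((6 + 5) + s) = -3*(11 + s) = -33 - 3*s)
(2*f(U))*(-8) = (2*(-33 - 3*6))*(-8) = (2*(-33 - 18))*(-8) = (2*(-51))*(-8) = -102*(-8) = 816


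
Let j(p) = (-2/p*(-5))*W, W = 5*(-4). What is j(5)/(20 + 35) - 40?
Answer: -448/11 ≈ -40.727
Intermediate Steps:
W = -20
j(p) = -200/p (j(p) = (-2/p*(-5))*(-20) = (10/p)*(-20) = -200/p)
j(5)/(20 + 35) - 40 = (-200/5)/(20 + 35) - 40 = -200*⅕/55 - 40 = -40*1/55 - 40 = -8/11 - 40 = -448/11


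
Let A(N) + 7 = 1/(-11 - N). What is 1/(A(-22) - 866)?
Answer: -11/9602 ≈ -0.0011456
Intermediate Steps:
A(N) = -7 + 1/(-11 - N)
1/(A(-22) - 866) = 1/((-78 - 7*(-22))/(11 - 22) - 866) = 1/((-78 + 154)/(-11) - 866) = 1/(-1/11*76 - 866) = 1/(-76/11 - 866) = 1/(-9602/11) = -11/9602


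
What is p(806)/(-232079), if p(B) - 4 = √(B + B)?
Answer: -4/232079 - 2*√403/232079 ≈ -0.00019024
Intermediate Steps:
p(B) = 4 + √2*√B (p(B) = 4 + √(B + B) = 4 + √(2*B) = 4 + √2*√B)
p(806)/(-232079) = (4 + √2*√806)/(-232079) = (4 + 2*√403)*(-1/232079) = -4/232079 - 2*√403/232079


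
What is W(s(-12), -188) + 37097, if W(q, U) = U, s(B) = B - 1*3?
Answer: 36909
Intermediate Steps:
s(B) = -3 + B (s(B) = B - 3 = -3 + B)
W(s(-12), -188) + 37097 = -188 + 37097 = 36909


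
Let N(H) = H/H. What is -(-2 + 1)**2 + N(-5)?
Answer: 0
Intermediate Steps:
N(H) = 1
-(-2 + 1)**2 + N(-5) = -(-2 + 1)**2 + 1 = -1*(-1)**2 + 1 = -1*1 + 1 = -1 + 1 = 0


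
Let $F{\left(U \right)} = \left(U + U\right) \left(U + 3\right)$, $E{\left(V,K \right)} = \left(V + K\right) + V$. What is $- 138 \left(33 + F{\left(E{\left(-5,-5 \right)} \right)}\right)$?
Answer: $-54234$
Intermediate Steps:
$E{\left(V,K \right)} = K + 2 V$ ($E{\left(V,K \right)} = \left(K + V\right) + V = K + 2 V$)
$F{\left(U \right)} = 2 U \left(3 + U\right)$
$- 138 \left(33 + F{\left(E{\left(-5,-5 \right)} \right)}\right) = - 138 \left(33 + 2 \left(-5 + 2 \left(-5\right)\right) \left(3 + \left(-5 + 2 \left(-5\right)\right)\right)\right) = - 138 \left(33 + 2 \left(-5 - 10\right) \left(3 - 15\right)\right) = - 138 \left(33 + 2 \left(-15\right) \left(3 - 15\right)\right) = - 138 \left(33 + 2 \left(-15\right) \left(-12\right)\right) = - 138 \left(33 + 360\right) = \left(-138\right) 393 = -54234$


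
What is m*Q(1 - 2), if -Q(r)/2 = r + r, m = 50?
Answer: 200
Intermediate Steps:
Q(r) = -4*r (Q(r) = -2*(r + r) = -4*r)
m*Q(1 - 2) = 50*(-4*(1 - 2)) = 50*(-4*(-1)) = 50*4 = 200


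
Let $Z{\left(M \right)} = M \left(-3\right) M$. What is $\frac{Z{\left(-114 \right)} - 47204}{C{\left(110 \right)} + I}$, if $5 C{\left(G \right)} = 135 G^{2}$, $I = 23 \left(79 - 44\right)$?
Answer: $- \frac{86192}{327505} \approx -0.26318$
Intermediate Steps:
$Z{\left(M \right)} = - 3 M^{2}$ ($Z{\left(M \right)} = - 3 M M = - 3 M^{2}$)
$I = 805$ ($I = 23 \cdot 35 = 805$)
$C{\left(G \right)} = 27 G^{2}$ ($C{\left(G \right)} = \frac{135 G^{2}}{5} = 27 G^{2}$)
$\frac{Z{\left(-114 \right)} - 47204}{C{\left(110 \right)} + I} = \frac{- 3 \left(-114\right)^{2} - 47204}{27 \cdot 110^{2} + 805} = \frac{\left(-3\right) 12996 - 47204}{27 \cdot 12100 + 805} = \frac{-38988 - 47204}{326700 + 805} = - \frac{86192}{327505}$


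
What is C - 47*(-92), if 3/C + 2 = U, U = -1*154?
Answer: 224847/52 ≈ 4324.0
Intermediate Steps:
U = -154
C = -1/52 (C = 3/(-2 - 154) = 3/(-156) = 3*(-1/156) = -1/52 ≈ -0.019231)
C - 47*(-92) = -1/52 - 47*(-92) = -1/52 + 4324 = 224847/52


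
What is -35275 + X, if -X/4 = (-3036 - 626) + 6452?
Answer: -46435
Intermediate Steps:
X = -11160 (X = -4*((-3036 - 626) + 6452) = -4*(-3662 + 6452) = -4*2790 = -11160)
-35275 + X = -35275 - 11160 = -46435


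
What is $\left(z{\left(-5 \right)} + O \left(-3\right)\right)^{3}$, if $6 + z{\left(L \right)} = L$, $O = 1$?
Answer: $-2744$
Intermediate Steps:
$z{\left(L \right)} = -6 + L$
$\left(z{\left(-5 \right)} + O \left(-3\right)\right)^{3} = \left(\left(-6 - 5\right) + 1 \left(-3\right)\right)^{3} = \left(-11 - 3\right)^{3} = \left(-14\right)^{3} = -2744$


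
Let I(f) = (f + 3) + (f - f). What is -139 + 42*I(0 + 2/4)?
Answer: 8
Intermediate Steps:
I(f) = 3 + f (I(f) = (3 + f) + 0 = 3 + f)
-139 + 42*I(0 + 2/4) = -139 + 42*(3 + (0 + 2/4)) = -139 + 42*(3 + (0 + (1/4)*2)) = -139 + 42*(3 + (0 + 1/2)) = -139 + 42*(3 + 1/2) = -139 + 42*(7/2) = -139 + 147 = 8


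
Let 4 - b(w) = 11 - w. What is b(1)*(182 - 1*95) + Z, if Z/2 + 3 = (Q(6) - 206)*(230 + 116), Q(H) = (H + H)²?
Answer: -43432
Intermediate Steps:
b(w) = -7 + w (b(w) = 4 - (11 - w) = 4 + (-11 + w) = -7 + w)
Q(H) = 4*H² (Q(H) = (2*H)² = 4*H²)
Z = -42910 (Z = -6 + 2*((4*6² - 206)*(230 + 116)) = -6 + 2*((4*36 - 206)*346) = -6 + 2*((144 - 206)*346) = -6 + 2*(-62*346) = -6 + 2*(-21452) = -6 - 42904 = -42910)
b(1)*(182 - 1*95) + Z = (-7 + 1)*(182 - 1*95) - 42910 = -6*(182 - 95) - 42910 = -6*87 - 42910 = -522 - 42910 = -43432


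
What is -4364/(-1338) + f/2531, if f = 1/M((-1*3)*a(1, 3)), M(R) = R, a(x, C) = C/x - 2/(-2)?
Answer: 22090345/6772956 ≈ 3.2616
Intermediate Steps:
a(x, C) = 1 + C/x (a(x, C) = C/x - 2*(-½) = C/x + 1 = 1 + C/x)
f = -1/12 (f = 1/((-1*3)*((3 + 1)/1)) = 1/(-3*4) = 1/(-12) = -1/12 ≈ -0.083333)
-4364/(-1338) + f/2531 = -4364/(-1338) - 1/12/2531 = -4364*(-1/1338) - 1/12*1/2531 = 2182/669 - 1/30372 = 22090345/6772956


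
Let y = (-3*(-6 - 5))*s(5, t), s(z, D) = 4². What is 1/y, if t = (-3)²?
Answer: 1/528 ≈ 0.0018939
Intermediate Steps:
t = 9
s(z, D) = 16
y = 528 (y = -3*(-6 - 5)*16 = -3*(-11)*16 = 33*16 = 528)
1/y = 1/528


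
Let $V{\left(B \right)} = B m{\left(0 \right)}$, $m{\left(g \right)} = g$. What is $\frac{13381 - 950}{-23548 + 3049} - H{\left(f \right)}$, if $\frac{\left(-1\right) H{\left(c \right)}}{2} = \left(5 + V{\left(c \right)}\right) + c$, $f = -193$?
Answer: $- \frac{7720055}{20499} \approx -376.61$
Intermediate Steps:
$V{\left(B \right)} = 0$ ($V{\left(B \right)} = B 0 = 0$)
$H{\left(c \right)} = -10 - 2 c$ ($H{\left(c \right)} = - 2 \left(\left(5 + 0\right) + c\right) = - 2 \left(5 + c\right) = -10 - 2 c$)
$\frac{13381 - 950}{-23548 + 3049} - H{\left(f \right)} = \frac{13381 - 950}{-23548 + 3049} - \left(-10 - -386\right) = \frac{12431}{-20499} - \left(-10 + 386\right) = 12431 \left(- \frac{1}{20499}\right) - 376 = - \frac{12431}{20499} - 376 = - \frac{7720055}{20499}$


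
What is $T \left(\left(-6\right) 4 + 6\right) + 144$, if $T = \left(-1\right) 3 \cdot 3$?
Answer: $306$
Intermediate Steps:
$T = -9$ ($T = \left(-3\right) 3 = -9$)
$T \left(\left(-6\right) 4 + 6\right) + 144 = - 9 \left(\left(-6\right) 4 + 6\right) + 144 = - 9 \left(-24 + 6\right) + 144 = \left(-9\right) \left(-18\right) + 144 = 162 + 144 = 306$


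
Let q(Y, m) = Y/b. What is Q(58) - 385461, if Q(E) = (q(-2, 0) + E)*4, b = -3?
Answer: -1155679/3 ≈ -3.8523e+5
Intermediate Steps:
q(Y, m) = -Y/3 (q(Y, m) = Y/(-3) = Y*(-⅓) = -Y/3)
Q(E) = 8/3 + 4*E (Q(E) = (-⅓*(-2) + E)*4 = (⅔ + E)*4 = 8/3 + 4*E)
Q(58) - 385461 = (8/3 + 4*58) - 385461 = (8/3 + 232) - 385461 = 704/3 - 385461 = -1155679/3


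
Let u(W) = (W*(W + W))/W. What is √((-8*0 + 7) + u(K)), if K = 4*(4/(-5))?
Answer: √15/5 ≈ 0.77460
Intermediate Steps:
K = -16/5 (K = 4*(4*(-⅕)) = 4*(-⅘) = -16/5 ≈ -3.2000)
u(W) = 2*W (u(W) = (W*(2*W))/W = (2*W²)/W = 2*W)
√((-8*0 + 7) + u(K)) = √((-8*0 + 7) + 2*(-16/5)) = √((0 + 7) - 32/5) = √(7 - 32/5) = √(⅗) = √15/5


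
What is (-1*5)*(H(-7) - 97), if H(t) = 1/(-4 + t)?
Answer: 5340/11 ≈ 485.45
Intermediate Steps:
(-1*5)*(H(-7) - 97) = (-1*5)*(1/(-4 - 7) - 97) = -5*(1/(-11) - 97) = -5*(-1/11 - 97) = -5*(-1068/11) = 5340/11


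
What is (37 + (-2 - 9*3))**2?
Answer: 64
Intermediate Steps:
(37 + (-2 - 9*3))**2 = (37 + (-2 - 27))**2 = (37 - 29)**2 = 8**2 = 64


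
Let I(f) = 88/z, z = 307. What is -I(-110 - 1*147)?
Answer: -88/307 ≈ -0.28664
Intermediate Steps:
I(f) = 88/307
-I(-110 - 1*147) = -1*88/307 = -88/307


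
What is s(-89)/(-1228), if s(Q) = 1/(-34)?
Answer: 1/41752 ≈ 2.3951e-5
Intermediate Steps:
s(Q) = -1/34
s(-89)/(-1228) = -1/34/(-1228) = -1/34*(-1/1228) = 1/41752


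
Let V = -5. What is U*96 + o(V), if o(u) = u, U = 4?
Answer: 379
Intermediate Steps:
U*96 + o(V) = 4*96 - 5 = 384 - 5 = 379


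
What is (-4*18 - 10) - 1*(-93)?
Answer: 11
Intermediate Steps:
(-4*18 - 10) - 1*(-93) = (-72 - 10) + 93 = -82 + 93 = 11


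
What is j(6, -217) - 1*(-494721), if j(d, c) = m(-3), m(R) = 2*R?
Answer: 494715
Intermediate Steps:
j(d, c) = -6 (j(d, c) = 2*(-3) = -6)
j(6, -217) - 1*(-494721) = -6 - 1*(-494721) = -6 + 494721 = 494715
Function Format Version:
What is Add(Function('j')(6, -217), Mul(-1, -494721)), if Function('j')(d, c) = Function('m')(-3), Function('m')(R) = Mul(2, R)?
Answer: 494715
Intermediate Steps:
Function('j')(d, c) = -6 (Function('j')(d, c) = Mul(2, -3) = -6)
Add(Function('j')(6, -217), Mul(-1, -494721)) = Add(-6, Mul(-1, -494721)) = Add(-6, 494721) = 494715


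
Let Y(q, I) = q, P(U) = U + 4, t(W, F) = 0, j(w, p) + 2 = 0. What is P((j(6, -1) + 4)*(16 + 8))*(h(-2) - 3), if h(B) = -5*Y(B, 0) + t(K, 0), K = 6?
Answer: 364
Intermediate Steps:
j(w, p) = -2 (j(w, p) = -2 + 0 = -2)
P(U) = 4 + U
h(B) = -5*B (h(B) = -5*B + 0 = -5*B)
P((j(6, -1) + 4)*(16 + 8))*(h(-2) - 3) = (4 + (-2 + 4)*(16 + 8))*(-5*(-2) - 3) = (4 + 2*24)*(10 - 3) = (4 + 48)*7 = 52*7 = 364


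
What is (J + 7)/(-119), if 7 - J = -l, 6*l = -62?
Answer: -11/357 ≈ -0.030812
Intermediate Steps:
l = -31/3 (l = (⅙)*(-62) = -31/3 ≈ -10.333)
J = -10/3 (J = 7 - (-1)*(-31)/3 = 7 - 1*31/3 = 7 - 31/3 = -10/3 ≈ -3.3333)
(J + 7)/(-119) = (-10/3 + 7)/(-119) = (11/3)*(-1/119) = -11/357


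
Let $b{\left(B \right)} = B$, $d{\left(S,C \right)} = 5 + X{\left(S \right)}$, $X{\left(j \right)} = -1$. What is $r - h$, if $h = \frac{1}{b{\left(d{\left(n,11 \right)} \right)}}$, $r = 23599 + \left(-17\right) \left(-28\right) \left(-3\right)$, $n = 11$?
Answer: $\frac{88683}{4} \approx 22171.0$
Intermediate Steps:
$d{\left(S,C \right)} = 4$ ($d{\left(S,C \right)} = 5 - 1 = 4$)
$r = 22171$ ($r = 23599 + 476 \left(-3\right) = 23599 - 1428 = 22171$)
$h = \frac{1}{4} \approx 0.25$
$r - h = 22171 - \frac{1}{4} = \frac{88683}{4}$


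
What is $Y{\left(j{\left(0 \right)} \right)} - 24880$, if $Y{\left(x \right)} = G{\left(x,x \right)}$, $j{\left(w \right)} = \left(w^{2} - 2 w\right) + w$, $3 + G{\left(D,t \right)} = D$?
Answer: $-24883$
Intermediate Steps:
$G{\left(D,t \right)} = -3 + D$
$j{\left(w \right)} = w^{2} - w$
$Y{\left(x \right)} = -3 + x$
$Y{\left(j{\left(0 \right)} \right)} - 24880 = \left(-3 + 0 \left(-1 + 0\right)\right) - 24880 = \left(-3 + 0 \left(-1\right)\right) - 24880 = \left(-3 + 0\right) - 24880 = -3 - 24880 = -24883$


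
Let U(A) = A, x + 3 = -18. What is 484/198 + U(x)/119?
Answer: 347/153 ≈ 2.2680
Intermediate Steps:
x = -21 (x = -3 - 18 = -21)
484/198 + U(x)/119 = 484/198 - 21/119 = 484*(1/198) - 21*1/119 = 22/9 - 3/17 = 347/153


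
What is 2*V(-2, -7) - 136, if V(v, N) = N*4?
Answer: -192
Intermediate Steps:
V(v, N) = 4*N
2*V(-2, -7) - 136 = 2*(4*(-7)) - 136 = 2*(-28) - 136 = -56 - 136 = -192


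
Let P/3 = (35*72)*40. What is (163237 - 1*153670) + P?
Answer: 311967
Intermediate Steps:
P = 302400 (P = 3*((35*72)*40) = 3*(2520*40) = 3*100800 = 302400)
(163237 - 1*153670) + P = (163237 - 1*153670) + 302400 = (163237 - 153670) + 302400 = 9567 + 302400 = 311967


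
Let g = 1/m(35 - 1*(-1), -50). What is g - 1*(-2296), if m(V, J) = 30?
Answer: 68881/30 ≈ 2296.0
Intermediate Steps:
g = 1/30 ≈ 0.033333
g - 1*(-2296) = 1/30 - 1*(-2296) = 1/30 + 2296 = 68881/30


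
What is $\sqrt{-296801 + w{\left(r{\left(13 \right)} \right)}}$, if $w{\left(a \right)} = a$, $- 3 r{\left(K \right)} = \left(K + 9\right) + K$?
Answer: $\frac{i \sqrt{2671314}}{3} \approx 544.8 i$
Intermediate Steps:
$r{\left(K \right)} = -3 - \frac{2 K}{3}$ ($r{\left(K \right)} = - \frac{\left(K + 9\right) + K}{3} = - \frac{\left(9 + K\right) + K}{3} = - \frac{9 + 2 K}{3} = -3 - \frac{2 K}{3}$)
$\sqrt{-296801 + w{\left(r{\left(13 \right)} \right)}} = \sqrt{-296801 - \frac{35}{3}} = \sqrt{- \frac{890438}{3}} = \frac{i \sqrt{2671314}}{3}$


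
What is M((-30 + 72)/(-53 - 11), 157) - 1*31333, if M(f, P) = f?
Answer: -1002677/32 ≈ -31334.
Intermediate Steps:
M((-30 + 72)/(-53 - 11), 157) - 1*31333 = (-30 + 72)/(-53 - 11) - 1*31333 = 42/(-64) - 31333 = 42*(-1/64) - 31333 = -21/32 - 31333 = -1002677/32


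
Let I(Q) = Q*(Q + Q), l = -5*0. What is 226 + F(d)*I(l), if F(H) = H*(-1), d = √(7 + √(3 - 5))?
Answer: 226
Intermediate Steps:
l = 0
d = √(7 + I*√2) (d = √(7 + √(-2)) = √(7 + I*√2) ≈ 2.6591 + 0.26592*I)
F(H) = -H
I(Q) = 2*Q² (I(Q) = Q*(2*Q) = 2*Q²)
226 + F(d)*I(l) = 226 + (-√(7 + I*√2))*(2*0²) = 226 + (-√(7 + I*√2))*(2*0) = 226 - √(7 + I*√2)*0 = 226 + 0 = 226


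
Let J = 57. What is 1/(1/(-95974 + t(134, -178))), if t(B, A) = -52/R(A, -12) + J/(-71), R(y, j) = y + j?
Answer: -647348199/6745 ≈ -95975.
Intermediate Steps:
R(y, j) = j + y
t(B, A) = -57/71 - 52/(-12 + A) (t(B, A) = -52/(-12 + A) + 57/(-71) = -52/(-12 + A) + 57*(-1/71) = -52/(-12 + A) - 57/71 = -57/71 - 52/(-12 + A))
1/(1/(-95974 + t(134, -178))) = 1/(1/(-95974 + (-3008 - 57*(-178))/(71*(-12 - 178)))) = 1/(1/(-95974 + (1/71)*(-3008 + 10146)/(-190))) = 1/(1/(-95974 + (1/71)*(-1/190)*7138)) = 1/(1/(-95974 - 3569/6745)) = 1/(1/(-647348199/6745)) = 1/(-6745/647348199) = -647348199/6745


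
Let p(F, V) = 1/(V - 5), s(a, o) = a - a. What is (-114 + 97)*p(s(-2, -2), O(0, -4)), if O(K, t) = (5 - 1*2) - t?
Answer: -17/2 ≈ -8.5000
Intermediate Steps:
s(a, o) = 0
O(K, t) = 3 - t (O(K, t) = (5 - 2) - t = 3 - t)
p(F, V) = 1/(-5 + V)
(-114 + 97)*p(s(-2, -2), O(0, -4)) = (-114 + 97)/(-5 + (3 - 1*(-4))) = -17/(-5 + (3 + 4)) = -17/(-5 + 7) = -17/2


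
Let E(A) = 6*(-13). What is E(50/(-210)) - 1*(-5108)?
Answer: 5030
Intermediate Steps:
E(A) = -78
E(50/(-210)) - 1*(-5108) = -78 - 1*(-5108) = -78 + 5108 = 5030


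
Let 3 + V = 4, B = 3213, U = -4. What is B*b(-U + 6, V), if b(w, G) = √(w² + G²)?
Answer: 3213*√101 ≈ 32290.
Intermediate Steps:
V = 1 (V = -3 + 4 = 1)
b(w, G) = √(G² + w²)
B*b(-U + 6, V) = 3213*√(1² + (-1*(-4) + 6)²) = 3213*√(1 + (4 + 6)²) = 3213*√(1 + 10²) = 3213*√(1 + 100) = 3213*√101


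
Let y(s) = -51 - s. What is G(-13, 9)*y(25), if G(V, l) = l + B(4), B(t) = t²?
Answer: -1900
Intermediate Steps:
G(V, l) = 16 + l (G(V, l) = l + 4² = l + 16 = 16 + l)
G(-13, 9)*y(25) = (16 + 9)*(-51 - 1*25) = 25*(-51 - 25) = 25*(-76) = -1900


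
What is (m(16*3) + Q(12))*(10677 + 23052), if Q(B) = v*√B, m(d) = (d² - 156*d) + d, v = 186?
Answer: -173232144 + 12547188*√3 ≈ -1.5150e+8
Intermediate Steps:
m(d) = d² - 155*d
Q(B) = 186*√B
(m(16*3) + Q(12))*(10677 + 23052) = ((16*3)*(-155 + 16*3) + 186*√12)*(10677 + 23052) = (48*(-155 + 48) + 186*(2*√3))*33729 = (48*(-107) + 372*√3)*33729 = (-5136 + 372*√3)*33729 = -173232144 + 12547188*√3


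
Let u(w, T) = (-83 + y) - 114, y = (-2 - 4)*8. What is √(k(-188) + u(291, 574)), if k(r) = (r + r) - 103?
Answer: 2*I*√181 ≈ 26.907*I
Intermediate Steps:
y = -48 (y = -6*8 = -48)
k(r) = -103 + 2*r (k(r) = 2*r - 103 = -103 + 2*r)
u(w, T) = -245 (u(w, T) = (-83 - 48) - 114 = -131 - 114 = -245)
√(k(-188) + u(291, 574)) = √((-103 + 2*(-188)) - 245) = √((-103 - 376) - 245) = √(-479 - 245) = √(-724) = 2*I*√181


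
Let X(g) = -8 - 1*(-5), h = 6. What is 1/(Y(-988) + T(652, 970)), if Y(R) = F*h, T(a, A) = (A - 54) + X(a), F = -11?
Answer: 1/847 ≈ 0.0011806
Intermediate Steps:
X(g) = -3 (X(g) = -8 + 5 = -3)
T(a, A) = -57 + A (T(a, A) = (A - 54) - 3 = (-54 + A) - 3 = -57 + A)
Y(R) = -66 (Y(R) = -11*6 = -66)
1/(Y(-988) + T(652, 970)) = 1/(-66 + (-57 + 970)) = 1/(-66 + 913) = 1/847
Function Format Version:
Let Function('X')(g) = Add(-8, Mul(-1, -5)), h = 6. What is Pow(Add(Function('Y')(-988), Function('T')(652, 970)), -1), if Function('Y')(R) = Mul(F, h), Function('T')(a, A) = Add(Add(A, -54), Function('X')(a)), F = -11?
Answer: Rational(1, 847) ≈ 0.0011806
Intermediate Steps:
Function('X')(g) = -3 (Function('X')(g) = Add(-8, 5) = -3)
Function('T')(a, A) = Add(-57, A) (Function('T')(a, A) = Add(Add(A, -54), -3) = Add(Add(-54, A), -3) = Add(-57, A))
Function('Y')(R) = -66 (Function('Y')(R) = Mul(-11, 6) = -66)
Pow(Add(Function('Y')(-988), Function('T')(652, 970)), -1) = Pow(Add(-66, Add(-57, 970)), -1) = Pow(Add(-66, 913), -1) = Pow(847, -1) = Rational(1, 847)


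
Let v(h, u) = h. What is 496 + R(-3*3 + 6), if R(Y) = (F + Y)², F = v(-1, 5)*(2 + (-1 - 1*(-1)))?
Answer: 521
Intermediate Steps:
F = -2 (F = -(2 + (-1 - 1*(-1))) = -(2 + (-1 + 1)) = -(2 + 0) = -1*2 = -2)
R(Y) = (-2 + Y)²
496 + R(-3*3 + 6) = 496 + (-2 + (-3*3 + 6))² = 496 + (-2 + (-9 + 6))² = 496 + (-2 - 3)² = 496 + (-5)² = 496 + 25 = 521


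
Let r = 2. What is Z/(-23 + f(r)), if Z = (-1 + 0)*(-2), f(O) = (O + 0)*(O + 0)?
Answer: -2/19 ≈ -0.10526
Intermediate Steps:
f(O) = O² (f(O) = O*O = O²)
Z = 2 (Z = -1*(-2) = 2)
Z/(-23 + f(r)) = 2/(-23 + 2²) = 2/(-23 + 4) = 2/(-19) = 2*(-1/19) = -2/19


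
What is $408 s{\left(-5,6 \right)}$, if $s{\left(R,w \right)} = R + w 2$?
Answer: $2856$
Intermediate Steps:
$s{\left(R,w \right)} = R + 2 w$
$408 s{\left(-5,6 \right)} = 408 \left(-5 + 2 \cdot 6\right) = 408 \left(-5 + 12\right) = 408 \cdot 7 = 2856$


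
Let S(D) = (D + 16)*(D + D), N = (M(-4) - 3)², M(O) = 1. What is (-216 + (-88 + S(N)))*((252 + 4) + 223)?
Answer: -68976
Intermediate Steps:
N = 4 (N = (1 - 3)² = (-2)² = 4)
S(D) = 2*D*(16 + D) (S(D) = (16 + D)*(2*D) = 2*D*(16 + D))
(-216 + (-88 + S(N)))*((252 + 4) + 223) = (-216 + (-88 + 2*4*(16 + 4)))*((252 + 4) + 223) = (-216 + (-88 + 2*4*20))*(256 + 223) = (-216 + (-88 + 160))*479 = (-216 + 72)*479 = -144*479 = -68976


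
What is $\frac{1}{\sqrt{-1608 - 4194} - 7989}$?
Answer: $- \frac{2663}{21276641} - \frac{i \sqrt{5802}}{63829923} \approx -0.00012516 - 1.1933 \cdot 10^{-6} i$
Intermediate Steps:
$\frac{1}{\sqrt{-1608 - 4194} - 7989} = \frac{1}{\sqrt{-5802} - 7989} = \frac{1}{i \sqrt{5802} - 7989} = \frac{1}{-7989 + i \sqrt{5802}}$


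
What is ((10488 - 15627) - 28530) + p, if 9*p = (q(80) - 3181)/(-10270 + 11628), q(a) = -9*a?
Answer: -411506419/12222 ≈ -33669.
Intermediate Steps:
p = -3901/12222 (p = ((-9*80 - 3181)/(-10270 + 11628))/9 = ((-720 - 3181)/1358)/9 = (-3901*1/1358)/9 = (⅑)*(-3901/1358) = -3901/12222 ≈ -0.31918)
((10488 - 15627) - 28530) + p = ((10488 - 15627) - 28530) - 3901/12222 = (-5139 - 28530) - 3901/12222 = -33669 - 3901/12222 = -411506419/12222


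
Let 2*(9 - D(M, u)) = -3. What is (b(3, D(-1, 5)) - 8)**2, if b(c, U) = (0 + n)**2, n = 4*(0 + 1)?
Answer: 64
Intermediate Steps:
D(M, u) = 21/2 (D(M, u) = 9 - 1/2*(-3) = 9 + 3/2 = 21/2)
n = 4 (n = 4*1 = 4)
b(c, U) = 16 (b(c, U) = (0 + 4)**2 = 4**2 = 16)
(b(3, D(-1, 5)) - 8)**2 = (16 - 8)**2 = 8**2 = 64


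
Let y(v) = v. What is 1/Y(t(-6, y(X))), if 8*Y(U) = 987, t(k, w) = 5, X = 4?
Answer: 8/987 ≈ 0.0081054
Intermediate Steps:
Y(U) = 987/8 (Y(U) = (⅛)*987 = 987/8)
1/Y(t(-6, y(X))) = 1/(987/8) = 8/987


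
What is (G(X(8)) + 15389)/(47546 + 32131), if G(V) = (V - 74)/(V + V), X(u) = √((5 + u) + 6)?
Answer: 30779/159354 - 37*√19/1513863 ≈ 0.19304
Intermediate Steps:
X(u) = √(11 + u)
G(V) = (-74 + V)/(2*V) (G(V) = (-74 + V)/((2*V)) = (-74 + V)*(1/(2*V)) = (-74 + V)/(2*V))
(G(X(8)) + 15389)/(47546 + 32131) = ((-74 + √(11 + 8))/(2*(√(11 + 8))) + 15389)/(47546 + 32131) = ((-74 + √19)/(2*(√19)) + 15389)/79677 = ((√19/19)*(-74 + √19)/2 + 15389)*(1/79677) = (√19*(-74 + √19)/38 + 15389)*(1/79677) = (15389 + √19*(-74 + √19)/38)*(1/79677) = 15389/79677 + √19*(-74 + √19)/3027726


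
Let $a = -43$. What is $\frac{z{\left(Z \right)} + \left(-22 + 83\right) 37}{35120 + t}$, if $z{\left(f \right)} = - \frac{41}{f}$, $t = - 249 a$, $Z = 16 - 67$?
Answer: $\frac{115148}{2337177} \approx 0.049268$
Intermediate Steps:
$Z = -51$ ($Z = 16 - 67 = -51$)
$t = 10707$ ($t = \left(-249\right) \left(-43\right) = 10707$)
$\frac{z{\left(Z \right)} + \left(-22 + 83\right) 37}{35120 + t} = \frac{- \frac{41}{-51} + \left(-22 + 83\right) 37}{35120 + 10707} = \frac{\left(-41\right) \left(- \frac{1}{51}\right) + 61 \cdot 37}{45827} = \left(\frac{41}{51} + 2257\right) \frac{1}{45827} = \frac{115148}{51} \cdot \frac{1}{45827} = \frac{115148}{2337177}$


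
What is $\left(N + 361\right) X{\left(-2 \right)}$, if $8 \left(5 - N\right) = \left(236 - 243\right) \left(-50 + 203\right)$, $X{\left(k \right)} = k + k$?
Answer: $- \frac{3999}{2} \approx -1999.5$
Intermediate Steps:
$X{\left(k \right)} = 2 k$
$N = \frac{1111}{8}$ ($N = 5 - \frac{\left(236 - 243\right) \left(-50 + 203\right)}{8} = 5 - \frac{\left(-7\right) 153}{8} = 5 - - \frac{1071}{8} = 5 + \frac{1071}{8} = \frac{1111}{8} \approx 138.88$)
$\left(N + 361\right) X{\left(-2 \right)} = \left(\frac{1111}{8} + 361\right) 2 \left(-2\right) = \frac{3999}{8} \left(-4\right) = - \frac{3999}{2}$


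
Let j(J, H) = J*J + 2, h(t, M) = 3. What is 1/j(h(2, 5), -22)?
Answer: 1/11 ≈ 0.090909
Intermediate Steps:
j(J, H) = 2 + J² (j(J, H) = J² + 2 = 2 + J²)
1/j(h(2, 5), -22) = 1/(2 + 3²) = 1/(2 + 9) = 1/11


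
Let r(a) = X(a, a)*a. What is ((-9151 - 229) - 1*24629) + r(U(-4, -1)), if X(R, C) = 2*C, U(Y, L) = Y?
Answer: -33977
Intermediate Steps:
r(a) = 2*a² (r(a) = (2*a)*a = 2*a²)
((-9151 - 229) - 1*24629) + r(U(-4, -1)) = ((-9151 - 229) - 1*24629) + 2*(-4)² = (-9380 - 24629) + 2*16 = -34009 + 32 = -33977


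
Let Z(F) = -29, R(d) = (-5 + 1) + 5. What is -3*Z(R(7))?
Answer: 87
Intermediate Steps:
R(d) = 1 (R(d) = -4 + 5 = 1)
-3*Z(R(7)) = -3*(-29) = 87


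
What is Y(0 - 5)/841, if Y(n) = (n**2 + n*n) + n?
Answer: 45/841 ≈ 0.053508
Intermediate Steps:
Y(n) = n + 2*n**2 (Y(n) = (n**2 + n**2) + n = 2*n**2 + n = n + 2*n**2)
Y(0 - 5)/841 = ((0 - 5)*(1 + 2*(0 - 5)))/841 = -5*(1 + 2*(-5))*(1/841) = -5*(1 - 10)*(1/841) = -5*(-9)*(1/841) = 45*(1/841) = 45/841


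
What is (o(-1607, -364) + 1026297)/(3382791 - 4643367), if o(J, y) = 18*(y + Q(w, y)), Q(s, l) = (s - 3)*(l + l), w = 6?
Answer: -108937/140064 ≈ -0.77777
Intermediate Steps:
Q(s, l) = 2*l*(-3 + s) (Q(s, l) = (-3 + s)*(2*l) = 2*l*(-3 + s))
o(J, y) = 126*y (o(J, y) = 18*(y + 2*y*(-3 + 6)) = 18*(y + 2*y*3) = 18*(y + 6*y) = 18*(7*y) = 126*y)
(o(-1607, -364) + 1026297)/(3382791 - 4643367) = (126*(-364) + 1026297)/(3382791 - 4643367) = (-45864 + 1026297)/(-1260576) = 980433*(-1/1260576) = -108937/140064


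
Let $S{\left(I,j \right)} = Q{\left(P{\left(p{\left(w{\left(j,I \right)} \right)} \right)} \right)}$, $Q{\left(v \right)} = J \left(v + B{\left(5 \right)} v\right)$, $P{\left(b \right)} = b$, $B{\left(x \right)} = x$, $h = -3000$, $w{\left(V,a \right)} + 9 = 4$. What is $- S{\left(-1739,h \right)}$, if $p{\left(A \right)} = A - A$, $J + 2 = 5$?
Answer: $0$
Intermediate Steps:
$w{\left(V,a \right)} = -5$ ($w{\left(V,a \right)} = -9 + 4 = -5$)
$J = 3$ ($J = -2 + 5 = 3$)
$p{\left(A \right)} = 0$
$Q{\left(v \right)} = 18 v$ ($Q{\left(v \right)} = 3 \left(v + 5 v\right) = 3 \cdot 6 v = 18 v$)
$S{\left(I,j \right)} = 0$ ($S{\left(I,j \right)} = 18 \cdot 0 = 0$)
$- S{\left(-1739,h \right)} = \left(-1\right) 0 = 0$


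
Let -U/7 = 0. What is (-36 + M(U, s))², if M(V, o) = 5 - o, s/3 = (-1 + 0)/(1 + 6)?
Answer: 45796/49 ≈ 934.61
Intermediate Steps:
U = 0 (U = -7*0 = 0)
s = -3/7 (s = 3*((-1 + 0)/(1 + 6)) = 3*(-1/7) = 3*(-1*⅐) = 3*(-⅐) = -3/7 ≈ -0.42857)
(-36 + M(U, s))² = (-36 + (5 - 1*(-3/7)))² = (-36 + (5 + 3/7))² = (-36 + 38/7)² = (-214/7)² = 45796/49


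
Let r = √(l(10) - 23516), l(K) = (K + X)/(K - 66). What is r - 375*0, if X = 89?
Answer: I*√18437930/28 ≈ 153.35*I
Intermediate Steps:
l(K) = (89 + K)/(-66 + K) (l(K) = (K + 89)/(K - 66) = (89 + K)/(-66 + K))
r = I*√18437930/28 (r = √((89 + 10)/(-66 + 10) - 23516) = √(99/(-56) - 23516) = √(-1/56*99 - 23516) = √(-99/56 - 23516) = √(-1316995/56) = I*√18437930/28 ≈ 153.35*I)
r - 375*0 = I*√18437930/28 - 375*0 = I*√18437930/28 - 1*0 = I*√18437930/28 + 0 = I*√18437930/28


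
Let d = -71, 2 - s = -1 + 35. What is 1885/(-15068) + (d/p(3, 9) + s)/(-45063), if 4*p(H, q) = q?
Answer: -755874899/6111083556 ≈ -0.12369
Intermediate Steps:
s = -32 (s = 2 - (-1 + 35) = 2 - 1*34 = 2 - 34 = -32)
p(H, q) = q/4
1885/(-15068) + (d/p(3, 9) + s)/(-45063) = 1885/(-15068) + (-71/((1/4)*9) - 32)/(-45063) = 1885*(-1/15068) + (-71/(9/4) - 32)*(-1/45063) = -1885/15068 + ((4/9)*(-71) - 32)*(-1/45063) = -1885/15068 + (-284/9 - 32)*(-1/45063) = -1885/15068 - 572/9*(-1/45063) = -1885/15068 + 572/405567 = -755874899/6111083556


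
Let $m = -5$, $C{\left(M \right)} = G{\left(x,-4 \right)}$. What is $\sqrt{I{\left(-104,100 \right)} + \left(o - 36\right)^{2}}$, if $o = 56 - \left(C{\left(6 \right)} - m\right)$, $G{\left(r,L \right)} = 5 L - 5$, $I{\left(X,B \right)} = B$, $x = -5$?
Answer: $10 \sqrt{17} \approx 41.231$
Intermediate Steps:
$G{\left(r,L \right)} = -5 + 5 L$
$C{\left(M \right)} = -25$ ($C{\left(M \right)} = -5 + 5 \left(-4\right) = -5 - 20 = -25$)
$o = 76$ ($o = 56 - \left(-25 - -5\right) = 56 - \left(-25 + 5\right) = 56 - -20 = 56 + 20 = 76$)
$\sqrt{I{\left(-104,100 \right)} + \left(o - 36\right)^{2}} = \sqrt{100 + \left(76 - 36\right)^{2}} = \sqrt{100 + 40^{2}} = \sqrt{100 + 1600} = \sqrt{1700} = 10 \sqrt{17}$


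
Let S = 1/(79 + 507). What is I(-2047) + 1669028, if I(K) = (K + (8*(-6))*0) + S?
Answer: 976850867/586 ≈ 1.6670e+6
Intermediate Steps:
S = 1/586 ≈ 0.0017065
I(K) = 1/586 + K (I(K) = (K + (8*(-6))*0) + 1/586 = (K - 48*0) + 1/586 = (K + 0) + 1/586 = K + 1/586 = 1/586 + K)
I(-2047) + 1669028 = (1/586 - 2047) + 1669028 = -1199541/586 + 1669028 = 976850867/586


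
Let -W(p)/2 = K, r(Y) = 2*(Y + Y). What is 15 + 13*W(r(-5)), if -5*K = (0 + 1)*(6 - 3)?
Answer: 153/5 ≈ 30.600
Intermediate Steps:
K = -3/5 (K = -(0 + 1)*(6 - 3)/5 = -3/5 ≈ -0.60000)
r(Y) = 4*Y (r(Y) = 2*(2*Y) = 4*Y)
W(p) = 6/5 (W(p) = -2*(-3/5) = 6/5)
15 + 13*W(r(-5)) = 15 + 13*(6/5) = 15 + 78/5 = 153/5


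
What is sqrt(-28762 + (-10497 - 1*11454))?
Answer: I*sqrt(50713) ≈ 225.2*I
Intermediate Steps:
sqrt(-28762 + (-10497 - 1*11454)) = sqrt(-28762 + (-10497 - 11454)) = sqrt(-28762 - 21951) = sqrt(-50713) = I*sqrt(50713)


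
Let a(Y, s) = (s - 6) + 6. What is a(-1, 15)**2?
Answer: 225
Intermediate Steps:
a(Y, s) = s (a(Y, s) = (-6 + s) + 6 = s)
a(-1, 15)**2 = 15**2 = 225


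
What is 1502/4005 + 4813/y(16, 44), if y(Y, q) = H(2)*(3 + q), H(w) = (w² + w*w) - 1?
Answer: 19770223/1317645 ≈ 15.004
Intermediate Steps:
H(w) = -1 + 2*w² (H(w) = (w² + w²) - 1 = 2*w² - 1 = -1 + 2*w²)
y(Y, q) = 21 + 7*q (y(Y, q) = (-1 + 2*2²)*(3 + q) = (-1 + 2*4)*(3 + q) = (-1 + 8)*(3 + q) = 7*(3 + q) = 21 + 7*q)
1502/4005 + 4813/y(16, 44) = 1502/4005 + 4813/(21 + 7*44) = 1502*(1/4005) + 4813/(21 + 308) = 1502/4005 + 4813/329 = 19770223/1317645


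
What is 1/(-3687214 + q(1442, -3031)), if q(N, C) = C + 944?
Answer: -1/3689301 ≈ -2.7105e-7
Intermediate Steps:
q(N, C) = 944 + C
1/(-3687214 + q(1442, -3031)) = 1/(-3687214 + (944 - 3031)) = 1/(-3687214 - 2087) = 1/(-3689301) = -1/3689301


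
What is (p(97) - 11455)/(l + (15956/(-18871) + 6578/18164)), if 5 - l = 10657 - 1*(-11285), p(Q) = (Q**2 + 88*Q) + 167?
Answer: -1140919411254/3759786785087 ≈ -0.30345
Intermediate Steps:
p(Q) = 167 + Q**2 + 88*Q
l = -21937 (l = 5 - (10657 - 1*(-11285)) = 5 - (10657 + 11285) = 5 - 1*21942 = 5 - 21942 = -21937)
(p(97) - 11455)/(l + (15956/(-18871) + 6578/18164)) = ((167 + 97**2 + 88*97) - 11455)/(-21937 + (15956/(-18871) + 6578/18164)) = ((167 + 9409 + 8536) - 11455)/(-21937 + (15956*(-1/18871) + 6578*(1/18164))) = (18112 - 11455)/(-21937 + (-15956/18871 + 3289/9082)) = 6657/(-21937 - 82845673/171386422) = 6657/(-3759786785087/171386422) = 6657*(-171386422/3759786785087) = -1140919411254/3759786785087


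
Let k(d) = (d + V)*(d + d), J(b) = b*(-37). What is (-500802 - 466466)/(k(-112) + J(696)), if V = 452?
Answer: 241817/25478 ≈ 9.4912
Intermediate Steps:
J(b) = -37*b
k(d) = 2*d*(452 + d) (k(d) = (d + 452)*(d + d) = (452 + d)*(2*d) = 2*d*(452 + d))
(-500802 - 466466)/(k(-112) + J(696)) = (-500802 - 466466)/(2*(-112)*(452 - 112) - 37*696) = -967268/(2*(-112)*340 - 25752) = -967268/(-76160 - 25752) = -967268/(-101912) = -967268*(-1/101912) = 241817/25478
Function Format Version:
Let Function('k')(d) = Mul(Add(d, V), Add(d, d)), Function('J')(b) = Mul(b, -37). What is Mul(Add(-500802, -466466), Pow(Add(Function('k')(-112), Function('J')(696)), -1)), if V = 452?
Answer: Rational(241817, 25478) ≈ 9.4912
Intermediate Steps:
Function('J')(b) = Mul(-37, b)
Function('k')(d) = Mul(2, d, Add(452, d)) (Function('k')(d) = Mul(Add(d, 452), Add(d, d)) = Mul(Add(452, d), Mul(2, d)) = Mul(2, d, Add(452, d)))
Mul(Add(-500802, -466466), Pow(Add(Function('k')(-112), Function('J')(696)), -1)) = Mul(Add(-500802, -466466), Pow(Add(Mul(2, -112, Add(452, -112)), Mul(-37, 696)), -1)) = Mul(-967268, Pow(Add(Mul(2, -112, 340), -25752), -1)) = Mul(-967268, Pow(Add(-76160, -25752), -1)) = Mul(-967268, Pow(-101912, -1)) = Mul(-967268, Rational(-1, 101912)) = Rational(241817, 25478)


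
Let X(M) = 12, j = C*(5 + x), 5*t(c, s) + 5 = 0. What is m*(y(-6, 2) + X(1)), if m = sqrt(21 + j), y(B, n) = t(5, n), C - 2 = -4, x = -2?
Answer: 11*sqrt(15) ≈ 42.603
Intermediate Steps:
C = -2 (C = 2 - 4 = -2)
t(c, s) = -1 (t(c, s) = -1 + (1/5)*0 = -1 + 0 = -1)
j = -6 (j = -2*(5 - 2) = -2*3 = -6)
y(B, n) = -1
m = sqrt(15) (m = sqrt(21 - 6) = sqrt(15) ≈ 3.8730)
m*(y(-6, 2) + X(1)) = sqrt(15)*(-1 + 12) = sqrt(15)*11 = 11*sqrt(15)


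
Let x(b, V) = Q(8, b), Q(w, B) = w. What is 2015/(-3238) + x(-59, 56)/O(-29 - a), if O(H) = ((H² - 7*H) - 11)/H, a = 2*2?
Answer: -317497/385322 ≈ -0.82398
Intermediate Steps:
x(b, V) = 8
a = 4
O(H) = (-11 + H² - 7*H)/H
2015/(-3238) + x(-59, 56)/O(-29 - a) = 2015/(-3238) + 8/(-7 + (-29 - 1*4) - 11/(-29 - 1*4)) = 2015*(-1/3238) + 8/(-7 + (-29 - 4) - 11/(-29 - 4)) = -2015/3238 + 8/(-7 - 33 - 11/(-33)) = -2015/3238 + 8/(-7 - 33 - 11*(-1/33)) = -2015/3238 + 8/(-7 - 33 + ⅓) = -2015/3238 + 8/(-119/3) = -2015/3238 + 8*(-3/119) = -2015/3238 - 24/119 = -317497/385322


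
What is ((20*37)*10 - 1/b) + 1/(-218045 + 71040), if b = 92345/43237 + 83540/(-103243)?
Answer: 1288293293461642838/174111424092855 ≈ 7399.3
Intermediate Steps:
b = 5921955855/4463917591 (b = 92345*(1/43237) + 83540*(-1/103243) = 92345/43237 - 83540/103243 = 5921955855/4463917591 ≈ 1.3266)
((20*37)*10 - 1/b) + 1/(-218045 + 71040) = ((20*37)*10 - 1/5921955855/4463917591) + 1/(-218045 + 71040) = (740*10 - 1*4463917591/5921955855) + 1/(-147005) = (7400 - 4463917591/5921955855) - 1/147005 = 43818009409409/5921955855 - 1/147005 = 1288293293461642838/174111424092855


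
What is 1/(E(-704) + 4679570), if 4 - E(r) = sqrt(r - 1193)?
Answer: 4679574/21898412823373 + I*sqrt(1897)/21898412823373 ≈ 2.1369e-7 + 1.9889e-12*I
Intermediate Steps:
E(r) = 4 - sqrt(-1193 + r) (E(r) = 4 - sqrt(r - 1193) = 4 - sqrt(-1193 + r))
1/(E(-704) + 4679570) = 1/((4 - sqrt(-1193 - 704)) + 4679570) = 1/((4 - sqrt(-1897)) + 4679570) = 1/((4 - I*sqrt(1897)) + 4679570) = 1/(4679574 - I*sqrt(1897))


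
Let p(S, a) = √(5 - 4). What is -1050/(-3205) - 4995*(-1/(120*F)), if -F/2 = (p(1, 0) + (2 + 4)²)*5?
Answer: 11031/51280 ≈ 0.21511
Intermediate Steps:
p(S, a) = 1 (p(S, a) = √1 = 1)
F = -370 (F = -2*(1 + (2 + 4)²)*5 = -2*(1 + 6²)*5 = -2*(1 + 36)*5 = -74*5 = -2*185 = -370)
-1050/(-3205) - 4995*(-1/(120*F)) = -1050/(-3205) - 4995/(-12*(-370)*10) = -1050*(-1/3205) - 4995/(4440*10) = 210/641 - 4995/44400 = 210/641 - 4995*1/44400 = 210/641 - 9/80 = 11031/51280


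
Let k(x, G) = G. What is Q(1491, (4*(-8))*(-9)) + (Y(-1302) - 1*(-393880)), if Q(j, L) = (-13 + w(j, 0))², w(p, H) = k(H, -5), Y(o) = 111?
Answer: 394315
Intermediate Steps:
w(p, H) = -5
Q(j, L) = 324 (Q(j, L) = (-13 - 5)² = (-18)² = 324)
Q(1491, (4*(-8))*(-9)) + (Y(-1302) - 1*(-393880)) = 324 + (111 - 1*(-393880)) = 324 + (111 + 393880) = 324 + 393991 = 394315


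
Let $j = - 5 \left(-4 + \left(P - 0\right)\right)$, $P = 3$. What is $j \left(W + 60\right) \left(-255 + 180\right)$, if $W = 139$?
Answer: $-74625$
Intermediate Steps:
$j = 5$ ($j = - 5 \left(-4 + \left(3 - 0\right)\right) = - 5 \left(-4 + \left(3 + 0\right)\right) = - 5 \left(-4 + 3\right) = \left(-5\right) \left(-1\right) = 5$)
$j \left(W + 60\right) \left(-255 + 180\right) = 5 \left(139 + 60\right) \left(-255 + 180\right) = 5 \cdot 199 \left(-75\right) = 5 \left(-14925\right) = -74625$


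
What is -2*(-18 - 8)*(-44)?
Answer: -2288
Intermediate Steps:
-2*(-18 - 8)*(-44) = -2*(-26)*(-44) = 52*(-44) = -2288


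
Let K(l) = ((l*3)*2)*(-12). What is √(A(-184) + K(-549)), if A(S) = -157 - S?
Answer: 3*√4395 ≈ 198.88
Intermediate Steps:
K(l) = -72*l (K(l) = ((3*l)*2)*(-12) = (6*l)*(-12) = -72*l)
√(A(-184) + K(-549)) = √((-157 - 1*(-184)) - 72*(-549)) = √((-157 + 184) + 39528) = √(27 + 39528) = √39555 = 3*√4395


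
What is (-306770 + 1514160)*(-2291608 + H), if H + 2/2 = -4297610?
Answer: -7955757128410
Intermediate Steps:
H = -4297611 (H = -1 - 4297610 = -4297611)
(-306770 + 1514160)*(-2291608 + H) = (-306770 + 1514160)*(-2291608 - 4297611) = 1207390*(-6589219) = -7955757128410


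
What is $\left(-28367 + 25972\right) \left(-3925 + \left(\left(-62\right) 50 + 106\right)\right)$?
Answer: $16571005$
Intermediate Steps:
$\left(-28367 + 25972\right) \left(-3925 + \left(\left(-62\right) 50 + 106\right)\right) = - 2395 \left(-3925 + \left(-3100 + 106\right)\right) = - 2395 \left(-3925 - 2994\right) = \left(-2395\right) \left(-6919\right) = 16571005$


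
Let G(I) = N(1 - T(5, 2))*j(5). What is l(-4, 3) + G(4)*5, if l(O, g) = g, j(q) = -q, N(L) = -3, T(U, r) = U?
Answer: 78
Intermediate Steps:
G(I) = 15 (G(I) = -(-3)*5 = -3*(-5) = 15)
l(-4, 3) + G(4)*5 = 3 + 15*5 = 3 + 75 = 78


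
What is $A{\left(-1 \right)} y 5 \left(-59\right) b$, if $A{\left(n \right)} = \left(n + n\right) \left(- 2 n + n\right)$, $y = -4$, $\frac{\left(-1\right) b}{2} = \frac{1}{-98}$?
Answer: $- \frac{2360}{49} \approx -48.163$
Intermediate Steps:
$b = \frac{1}{49}$ ($b = - \frac{2}{-98} = \left(-2\right) \left(- \frac{1}{98}\right) = \frac{1}{49} \approx 0.020408$)
$A{\left(n \right)} = - 2 n^{2}$ ($A{\left(n \right)} = 2 n \left(- n\right) = - 2 n^{2}$)
$A{\left(-1 \right)} y 5 \left(-59\right) b = - 2 \left(-1\right)^{2} \left(-4\right) 5 \left(-59\right) \frac{1}{49} = \left(-2\right) 1 \left(-4\right) 5 \left(-59\right) \frac{1}{49} = \left(-2\right) \left(-4\right) 5 \left(-59\right) \frac{1}{49} = 8 \cdot 5 \left(-59\right) \frac{1}{49} = 40 \left(-59\right) \frac{1}{49} = \left(-2360\right) \frac{1}{49} = - \frac{2360}{49}$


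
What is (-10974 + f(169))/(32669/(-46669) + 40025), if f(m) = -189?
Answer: -24807907/88947336 ≈ -0.27891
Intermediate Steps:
(-10974 + f(169))/(32669/(-46669) + 40025) = (-10974 - 189)/(32669/(-46669) + 40025) = -11163/(32669*(-1/46669) + 40025) = -11163/(-4667/6667 + 40025) = -11163/266842008/6667 = -11163*6667/266842008 = -24807907/88947336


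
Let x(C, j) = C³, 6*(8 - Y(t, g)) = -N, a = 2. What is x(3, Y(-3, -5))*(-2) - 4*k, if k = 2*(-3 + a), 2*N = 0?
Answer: -46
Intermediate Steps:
N = 0 (N = (½)*0 = 0)
Y(t, g) = 8 (Y(t, g) = 8 - (-1)*0/6 = 8 - ⅙*0 = 8 + 0 = 8)
k = -2 (k = 2*(-3 + 2) = 2*(-1) = -2)
x(3, Y(-3, -5))*(-2) - 4*k = 3³*(-2) - 4*(-2) = 27*(-2) + 8 = -54 + 8 = -46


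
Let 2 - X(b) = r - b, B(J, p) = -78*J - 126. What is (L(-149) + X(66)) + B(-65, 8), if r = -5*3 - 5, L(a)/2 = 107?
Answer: 5246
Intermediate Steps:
B(J, p) = -126 - 78*J
L(a) = 214 (L(a) = 2*107 = 214)
r = -20 (r = -15 - 5 = -20)
X(b) = 22 + b (X(b) = 2 - (-20 - b) = 2 + (20 + b) = 22 + b)
(L(-149) + X(66)) + B(-65, 8) = (214 + (22 + 66)) + (-126 - 78*(-65)) = (214 + 88) + (-126 + 5070) = 302 + 4944 = 5246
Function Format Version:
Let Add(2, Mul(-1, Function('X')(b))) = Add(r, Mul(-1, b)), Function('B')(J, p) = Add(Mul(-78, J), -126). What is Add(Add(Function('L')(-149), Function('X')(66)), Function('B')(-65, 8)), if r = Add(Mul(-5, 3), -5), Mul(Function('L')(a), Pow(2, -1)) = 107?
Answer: 5246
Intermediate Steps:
Function('B')(J, p) = Add(-126, Mul(-78, J))
Function('L')(a) = 214 (Function('L')(a) = Mul(2, 107) = 214)
r = -20 (r = Add(-15, -5) = -20)
Function('X')(b) = Add(22, b) (Function('X')(b) = Add(2, Mul(-1, Add(-20, Mul(-1, b)))) = Add(2, Add(20, b)) = Add(22, b))
Add(Add(Function('L')(-149), Function('X')(66)), Function('B')(-65, 8)) = Add(Add(214, Add(22, 66)), Add(-126, Mul(-78, -65))) = Add(Add(214, 88), Add(-126, 5070)) = Add(302, 4944) = 5246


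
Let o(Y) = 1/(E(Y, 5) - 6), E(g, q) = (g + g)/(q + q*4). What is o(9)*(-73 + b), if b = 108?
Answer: -875/132 ≈ -6.6288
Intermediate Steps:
E(g, q) = 2*g/(5*q) (E(g, q) = (2*g)/(q + 4*q) = (2*g)/((5*q)) = (2*g)*(1/(5*q)) = 2*g/(5*q))
o(Y) = 1/(-6 + 2*Y/25) (o(Y) = 1/((2/5)*Y/5 - 6) = 1/((2/5)*Y*(1/5) - 6) = 1/(2*Y/25 - 6) = 1/(-6 + 2*Y/25))
o(9)*(-73 + b) = (25/(2*(-75 + 9)))*(-73 + 108) = ((25/2)/(-66))*35 = ((25/2)*(-1/66))*35 = -25/132*35 = -875/132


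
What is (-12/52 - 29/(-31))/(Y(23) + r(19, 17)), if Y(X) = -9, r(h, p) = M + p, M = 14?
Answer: 142/4433 ≈ 0.032032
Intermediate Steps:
r(h, p) = 14 + p
(-12/52 - 29/(-31))/(Y(23) + r(19, 17)) = (-12/52 - 29/(-31))/(-9 + (14 + 17)) = (-12*1/52 - 29*(-1/31))/(-9 + 31) = (-3/13 + 29/31)/22 = (1/22)*(284/403) = 142/4433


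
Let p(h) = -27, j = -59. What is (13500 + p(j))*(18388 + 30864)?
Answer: 663572196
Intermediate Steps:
(13500 + p(j))*(18388 + 30864) = (13500 - 27)*(18388 + 30864) = 13473*49252 = 663572196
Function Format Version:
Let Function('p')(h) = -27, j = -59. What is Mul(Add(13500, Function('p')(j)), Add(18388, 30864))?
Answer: 663572196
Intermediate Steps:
Mul(Add(13500, Function('p')(j)), Add(18388, 30864)) = Mul(Add(13500, -27), Add(18388, 30864)) = Mul(13473, 49252) = 663572196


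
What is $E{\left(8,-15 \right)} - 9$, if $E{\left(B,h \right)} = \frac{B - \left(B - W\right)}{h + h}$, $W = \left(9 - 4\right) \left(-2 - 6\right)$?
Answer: $- \frac{23}{3} \approx -7.6667$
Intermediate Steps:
$W = -40$ ($W = 5 \left(-8\right) = -40$)
$E{\left(B,h \right)} = - \frac{20}{h}$ ($E{\left(B,h \right)} = \frac{B - \left(40 + B\right)}{h + h} = \frac{B - \left(40 + B\right)}{2 h} = - 40 \frac{1}{2 h} = - \frac{20}{h}$)
$E{\left(8,-15 \right)} - 9 = - \frac{20}{-15} - 9 = \left(-20\right) \left(- \frac{1}{15}\right) - 9 = \frac{4}{3} - 9 = - \frac{23}{3}$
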